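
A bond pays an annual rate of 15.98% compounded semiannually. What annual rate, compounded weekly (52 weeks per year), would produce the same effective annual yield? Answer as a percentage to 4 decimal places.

EAR = (1 + 0.1598/2)^2 − 1 = 0.166184.
Solve (1 + r/52)^52 = 1.166184: r/52 = 1.166184^(1/52) − 1 = 0.002961, so r = 0.153964 = 15.3964%.

15.3964%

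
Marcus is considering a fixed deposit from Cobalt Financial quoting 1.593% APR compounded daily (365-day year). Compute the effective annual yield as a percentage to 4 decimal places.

EAR = (1 + 0.01593/365)^365 − 1.
= 1.016057 − 1 = 1.6057%.

1.6057%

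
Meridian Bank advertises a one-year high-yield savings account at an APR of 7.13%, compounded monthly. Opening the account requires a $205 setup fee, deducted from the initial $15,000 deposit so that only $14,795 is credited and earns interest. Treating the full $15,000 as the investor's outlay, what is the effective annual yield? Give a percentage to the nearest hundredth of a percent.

Value after one year: 14,795 × (1 + 0.0713/12)^12 = 14,795 × 1.073677 = $15,885.05.
Effective yield on the $15,000 outlay: 15,885.05 / 15,000 − 1 = 0.059003 = 5.90%.

5.90%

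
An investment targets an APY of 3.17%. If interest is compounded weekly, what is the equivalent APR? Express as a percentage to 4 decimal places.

(1 + r/52)^52 − 1 = 0.0317, so 1 + r/52 = 1.0317^(1/52).
r/52 = 0.000600, so r = 0.031217 = 3.1217%.

3.1217%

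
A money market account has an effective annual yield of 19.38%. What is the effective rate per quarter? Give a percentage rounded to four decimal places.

4.5281%

The per-quarter rate i satisfies (1 + i)^4 = 1 + 0.1938.
i = 1.1938^(1/4) − 1 = 0.0452806 = 4.5281%.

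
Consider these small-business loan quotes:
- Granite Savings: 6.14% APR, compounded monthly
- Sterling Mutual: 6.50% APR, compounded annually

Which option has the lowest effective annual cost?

Granite Savings

Granite Savings: (1 + 0.0614/12)^12 − 1 = 6.316%
Sterling Mutual: compounded annually, EAR = 6.500%
The lowest effective annual rate is Granite Savings at 6.316%.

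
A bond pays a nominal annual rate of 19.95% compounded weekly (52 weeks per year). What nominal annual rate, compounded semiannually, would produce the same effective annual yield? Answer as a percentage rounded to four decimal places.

EAR = (1 + 0.1995/52)^52 − 1 = 0.220326.
Solve (1 + r/2)^2 = 1.220326: r/2 = 1.220326^(1/2) − 1 = 0.104684, so r = 0.209368 = 20.9368%.

20.9368%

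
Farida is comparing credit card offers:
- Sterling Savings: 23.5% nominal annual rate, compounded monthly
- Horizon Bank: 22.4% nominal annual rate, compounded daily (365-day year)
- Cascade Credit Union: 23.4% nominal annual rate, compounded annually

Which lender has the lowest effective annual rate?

Cascade Credit Union

Sterling Savings: (1 + 0.235/12)^12 − 1 = 26.204%
Horizon Bank: (1 + 0.224/365)^365 − 1 = 25.099%
Cascade Credit Union: compounded annually, EAR = 23.400%
The lowest effective annual rate is Cascade Credit Union at 23.400%.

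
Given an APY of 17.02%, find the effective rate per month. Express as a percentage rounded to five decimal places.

1.31840%

The per-month rate i satisfies (1 + i)^12 = 1 + 0.1702.
i = 1.1702^(1/12) − 1 = 0.0131840 = 1.31840%.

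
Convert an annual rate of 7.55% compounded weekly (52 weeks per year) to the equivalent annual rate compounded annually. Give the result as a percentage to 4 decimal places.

EAR = (1 + 0.0755/52)^52 − 1 = 0.078364.
Compounded annually, the equivalent nominal rate is the EAR itself: 7.8364%.

7.8364%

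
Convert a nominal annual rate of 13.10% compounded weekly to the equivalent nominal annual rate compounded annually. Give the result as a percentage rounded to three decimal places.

13.978%

EAR = (1 + 0.1310/52)^52 − 1 = 0.139780.
Compounded annually, the equivalent nominal rate is the EAR itself: 13.978%.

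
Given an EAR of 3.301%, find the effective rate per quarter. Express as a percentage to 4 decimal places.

The per-quarter rate i satisfies (1 + i)^4 = 1 + 0.03301.
i = 1.03301^(1/4) − 1 = 0.0081523 = 0.8152%.

0.8152%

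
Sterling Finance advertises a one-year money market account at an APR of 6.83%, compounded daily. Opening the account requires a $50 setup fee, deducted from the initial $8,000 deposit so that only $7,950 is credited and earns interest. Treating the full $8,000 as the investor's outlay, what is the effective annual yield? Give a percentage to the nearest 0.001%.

Value after one year: 7,950 × (1 + 0.0683/365)^365 = 7,950 × 1.070680 = $8,511.90.
Effective yield on the $8,000 outlay: 8,511.90 / 8,000 − 1 = 0.063988 = 6.399%.

6.399%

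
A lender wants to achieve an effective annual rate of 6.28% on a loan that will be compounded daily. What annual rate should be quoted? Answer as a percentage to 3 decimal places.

6.091%

(1 + r/365)^365 − 1 = 0.0628, so 1 + r/365 = 1.0628^(1/365).
r/365 = 0.000167, so r = 0.060912 = 6.091%.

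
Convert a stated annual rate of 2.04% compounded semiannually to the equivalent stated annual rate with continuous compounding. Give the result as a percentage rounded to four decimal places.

2.0297%

EAR = (1 + 0.0204/2)^2 − 1 = 0.020504.
Equivalent continuous rate: r = ln(1 + 0.020504) = 0.020297 = 2.0297%.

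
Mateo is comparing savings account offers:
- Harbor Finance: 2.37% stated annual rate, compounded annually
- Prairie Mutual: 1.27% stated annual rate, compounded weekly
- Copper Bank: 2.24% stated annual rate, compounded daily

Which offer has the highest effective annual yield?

Harbor Finance

Harbor Finance: compounded annually, EAR = 2.370%
Prairie Mutual: (1 + 0.0127/52)^52 − 1 = 1.278%
Copper Bank: (1 + 0.0224/365)^365 − 1 = 2.265%
The highest effective annual rate is Harbor Finance at 2.370%.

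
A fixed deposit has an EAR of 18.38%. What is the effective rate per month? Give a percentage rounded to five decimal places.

The per-month rate i satisfies (1 + i)^12 = 1 + 0.1838.
i = 1.1838^(1/12) − 1 = 0.0141601 = 1.41601%.

1.41601%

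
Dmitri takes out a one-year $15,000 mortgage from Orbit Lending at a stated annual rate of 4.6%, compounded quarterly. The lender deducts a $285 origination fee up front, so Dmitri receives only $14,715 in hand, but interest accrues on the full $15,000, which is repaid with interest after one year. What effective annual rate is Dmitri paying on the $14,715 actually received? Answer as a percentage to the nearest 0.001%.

6.707%

Amount owed after one year: 15,000 × (1 + 0.046/4)^4 = 15,000 × 1.046800 = $15,701.99.
Effective rate on net proceeds: 15,701.99 / 14,715 − 1 = 0.067074 = 6.707%.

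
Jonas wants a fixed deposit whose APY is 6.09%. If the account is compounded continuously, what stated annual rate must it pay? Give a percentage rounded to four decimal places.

Continuous: nominal r satisfies e^r − 1 = 0.0609.
r = ln(1 + 0.0609) = ln(1.0609) = 0.059118 = 5.9118%.

5.9118%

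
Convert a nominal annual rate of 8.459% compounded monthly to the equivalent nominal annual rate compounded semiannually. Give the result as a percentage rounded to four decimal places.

8.6095%

EAR = (1 + 0.08459/12)^12 − 1 = 0.087948.
Solve (1 + r/2)^2 = 1.087948: r/2 = 1.087948^(1/2) − 1 = 0.043047, so r = 0.086095 = 8.6095%.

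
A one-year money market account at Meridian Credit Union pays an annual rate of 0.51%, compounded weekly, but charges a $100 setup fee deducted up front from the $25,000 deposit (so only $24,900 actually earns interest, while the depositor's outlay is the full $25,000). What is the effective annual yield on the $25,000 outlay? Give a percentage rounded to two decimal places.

Value after one year: 24,900 × (1 + 0.0051/52)^52 = 24,900 × 1.005113 = $25,027.31.
Effective yield on the $25,000 outlay: 25,027.31 / 25,000 − 1 = 0.001092 = 0.11%.

0.11%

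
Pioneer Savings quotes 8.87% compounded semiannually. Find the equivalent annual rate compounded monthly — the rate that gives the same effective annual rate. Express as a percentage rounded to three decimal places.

8.710%

EAR = (1 + 0.0887/2)^2 − 1 = 0.090667.
Solve (1 + r/12)^12 = 1.090667: r/12 = 1.090667^(1/12) − 1 = 0.007259, so r = 0.087104 = 8.710%.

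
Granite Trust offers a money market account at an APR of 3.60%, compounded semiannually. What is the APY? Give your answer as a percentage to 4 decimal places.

EAR = (1 + 0.0360/2)^2 − 1.
= 1.036324 − 1 = 3.6324%.

3.6324%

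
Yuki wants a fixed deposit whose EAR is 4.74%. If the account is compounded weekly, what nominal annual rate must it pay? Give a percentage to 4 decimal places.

(1 + r/52)^52 − 1 = 0.0474, so 1 + r/52 = 1.0474^(1/52).
r/52 = 0.000891, so r = 0.046332 = 4.6332%.

4.6332%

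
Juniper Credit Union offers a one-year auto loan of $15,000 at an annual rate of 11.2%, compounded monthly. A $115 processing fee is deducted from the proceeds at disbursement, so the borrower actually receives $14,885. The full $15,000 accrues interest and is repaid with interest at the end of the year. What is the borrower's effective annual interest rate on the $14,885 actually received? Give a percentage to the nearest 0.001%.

12.657%

Amount owed after one year: 15,000 × (1 + 0.112/12)^12 = 15,000 × 1.117932 = $16,768.98.
Effective rate on net proceeds: 16,768.98 / 14,885 − 1 = 0.126569 = 12.657%.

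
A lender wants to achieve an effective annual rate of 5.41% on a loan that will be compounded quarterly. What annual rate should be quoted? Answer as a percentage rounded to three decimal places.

5.304%

(1 + r/4)^4 − 1 = 0.0541, so 1 + r/4 = 1.0541^(1/4).
r/4 = 0.013259, so r = 0.053036 = 5.304%.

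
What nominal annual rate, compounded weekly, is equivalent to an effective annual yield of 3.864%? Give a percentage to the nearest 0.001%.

3.793%

(1 + r/52)^52 − 1 = 0.03864, so 1 + r/52 = 1.03864^(1/52).
r/52 = 0.000729, so r = 0.037926 = 3.793%.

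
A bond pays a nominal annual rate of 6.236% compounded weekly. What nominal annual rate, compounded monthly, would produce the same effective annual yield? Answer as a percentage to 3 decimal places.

6.248%

EAR = (1 + 0.06236/52)^52 − 1 = 0.064306.
Solve (1 + r/12)^12 = 1.064306: r/12 = 1.064306^(1/12) − 1 = 0.005207, so r = 0.062485 = 6.248%.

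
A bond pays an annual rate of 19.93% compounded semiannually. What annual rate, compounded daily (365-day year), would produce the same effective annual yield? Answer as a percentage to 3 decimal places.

EAR = (1 + 0.1993/2)^2 − 1 = 0.209230.
Solve (1 + r/365)^365 = 1.209230: r/365 = 1.209230^(1/365) − 1 = 0.000521, so r = 0.190033 = 19.003%.

19.003%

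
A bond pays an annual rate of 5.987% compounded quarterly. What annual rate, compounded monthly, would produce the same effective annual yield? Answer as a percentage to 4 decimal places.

EAR = (1 + 0.05987/4)^4 − 1 = 0.061228.
Solve (1 + r/12)^12 = 1.061228: r/12 = 1.061228^(1/12) − 1 = 0.004964, so r = 0.059574 = 5.9574%.

5.9574%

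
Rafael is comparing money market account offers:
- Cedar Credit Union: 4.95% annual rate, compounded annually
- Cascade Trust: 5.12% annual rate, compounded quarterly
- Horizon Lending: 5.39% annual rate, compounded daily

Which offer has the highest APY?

Horizon Lending

Cedar Credit Union: compounded annually, EAR = 4.950%
Cascade Trust: (1 + 0.0512/4)^4 − 1 = 5.219%
Horizon Lending: (1 + 0.0539/365)^365 − 1 = 5.537%
The highest effective annual rate is Horizon Lending at 5.537%.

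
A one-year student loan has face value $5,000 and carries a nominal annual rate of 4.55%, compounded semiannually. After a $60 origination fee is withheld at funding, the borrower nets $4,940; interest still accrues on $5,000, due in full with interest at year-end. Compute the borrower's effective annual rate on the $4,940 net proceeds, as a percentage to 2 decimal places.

Amount owed after one year: 5,000 × (1 + 0.0455/2)^2 = 5,000 × 1.046018 = $5,230.09.
Effective rate on net proceeds: 5,230.09 / 4,940 − 1 = 0.058722 = 5.87%.

5.87%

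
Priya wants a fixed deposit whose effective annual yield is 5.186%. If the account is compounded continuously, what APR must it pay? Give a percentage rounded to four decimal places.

Continuous: nominal r satisfies e^r − 1 = 0.05186.
r = ln(1 + 0.05186) = ln(1.05186) = 0.050560 = 5.0560%.

5.0560%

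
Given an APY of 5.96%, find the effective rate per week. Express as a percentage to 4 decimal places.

The per-week rate i satisfies (1 + i)^52 = 1 + 0.0596.
i = 1.0596^(1/52) − 1 = 0.0011139 = 0.1114%.

0.1114%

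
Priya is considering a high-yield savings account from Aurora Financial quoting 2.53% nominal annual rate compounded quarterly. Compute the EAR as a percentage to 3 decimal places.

2.554%

EAR = (1 + 0.0253/4)^4 − 1.
= 1.025541 − 1 = 2.554%.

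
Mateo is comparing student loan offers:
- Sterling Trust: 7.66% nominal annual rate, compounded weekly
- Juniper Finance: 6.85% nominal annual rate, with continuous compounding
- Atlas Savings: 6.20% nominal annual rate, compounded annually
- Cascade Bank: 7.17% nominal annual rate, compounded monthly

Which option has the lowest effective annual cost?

Sterling Trust: (1 + 0.0766/52)^52 − 1 = 7.955%
Juniper Finance: e^0.0685 − 1 = 7.090%
Atlas Savings: compounded annually, EAR = 6.200%
Cascade Bank: (1 + 0.0717/12)^12 − 1 = 7.410%
The lowest effective annual rate is Atlas Savings at 6.200%.

Atlas Savings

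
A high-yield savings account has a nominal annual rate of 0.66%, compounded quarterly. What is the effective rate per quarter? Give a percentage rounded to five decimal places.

With a nominal annual rate compounded quarterly, the periodic rate is the nominal rate divided by 4.
i = 0.0066 / 4 = 0.0016500 = 0.16500%.

0.16500%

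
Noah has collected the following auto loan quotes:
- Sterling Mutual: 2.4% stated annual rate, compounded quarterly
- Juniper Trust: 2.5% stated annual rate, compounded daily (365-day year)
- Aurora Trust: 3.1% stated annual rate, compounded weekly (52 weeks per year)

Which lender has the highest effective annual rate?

Sterling Mutual: (1 + 0.024/4)^4 − 1 = 2.422%
Juniper Trust: (1 + 0.025/365)^365 − 1 = 2.531%
Aurora Trust: (1 + 0.031/52)^52 − 1 = 3.148%
The highest effective annual rate is Aurora Trust at 3.148%.

Aurora Trust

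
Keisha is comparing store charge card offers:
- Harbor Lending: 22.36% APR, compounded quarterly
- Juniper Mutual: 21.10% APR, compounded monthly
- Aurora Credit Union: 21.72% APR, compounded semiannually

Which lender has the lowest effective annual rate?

Harbor Lending: (1 + 0.2236/4)^4 − 1 = 24.306%
Juniper Mutual: (1 + 0.2110/12)^12 − 1 = 23.265%
Aurora Credit Union: (1 + 0.2172/2)^2 − 1 = 22.899%
The lowest effective annual rate is Aurora Credit Union at 22.899%.

Aurora Credit Union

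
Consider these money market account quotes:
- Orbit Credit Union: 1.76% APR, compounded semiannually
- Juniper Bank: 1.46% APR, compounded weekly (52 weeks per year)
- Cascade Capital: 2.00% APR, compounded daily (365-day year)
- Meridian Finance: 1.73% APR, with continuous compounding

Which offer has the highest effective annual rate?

Cascade Capital

Orbit Credit Union: (1 + 0.0176/2)^2 − 1 = 1.768%
Juniper Bank: (1 + 0.0146/52)^52 − 1 = 1.471%
Cascade Capital: (1 + 0.0200/365)^365 − 1 = 2.020%
Meridian Finance: e^0.0173 − 1 = 1.745%
The highest effective annual rate is Cascade Capital at 2.020%.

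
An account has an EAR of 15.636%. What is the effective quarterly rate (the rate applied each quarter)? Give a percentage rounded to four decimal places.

3.6987%

The per-quarter rate i satisfies (1 + i)^4 = 1 + 0.15636.
i = 1.15636^(1/4) − 1 = 0.0369869 = 3.6987%.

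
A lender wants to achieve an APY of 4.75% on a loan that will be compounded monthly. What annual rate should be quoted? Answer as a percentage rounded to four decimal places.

4.6496%

(1 + r/12)^12 − 1 = 0.0475, so 1 + r/12 = 1.0475^(1/12).
r/12 = 0.003875, so r = 0.046496 = 4.6496%.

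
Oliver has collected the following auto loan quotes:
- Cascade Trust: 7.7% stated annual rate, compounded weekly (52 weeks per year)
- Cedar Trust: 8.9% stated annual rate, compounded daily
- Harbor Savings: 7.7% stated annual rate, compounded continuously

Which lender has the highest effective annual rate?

Cascade Trust: (1 + 0.077/52)^52 − 1 = 7.998%
Cedar Trust: (1 + 0.089/365)^365 − 1 = 9.307%
Harbor Savings: e^0.077 − 1 = 8.004%
The highest effective annual rate is Cedar Trust at 9.307%.

Cedar Trust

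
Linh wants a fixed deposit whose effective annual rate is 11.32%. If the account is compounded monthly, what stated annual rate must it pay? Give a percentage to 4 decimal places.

(1 + r/12)^12 − 1 = 0.1132, so 1 + r/12 = 1.1132^(1/12).
r/12 = 0.008977, so r = 0.107719 = 10.7719%.

10.7719%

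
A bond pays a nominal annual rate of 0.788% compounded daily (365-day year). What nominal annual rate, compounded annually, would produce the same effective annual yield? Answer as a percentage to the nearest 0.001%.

EAR = (1 + 0.00788/365)^365 − 1 = 0.007911.
Compounded annually, the equivalent nominal rate is the EAR itself: 0.791%.

0.791%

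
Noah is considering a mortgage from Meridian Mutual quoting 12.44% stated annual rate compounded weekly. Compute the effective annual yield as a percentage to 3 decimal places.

13.230%

EAR = (1 + 0.1244/52)^52 − 1.
= (1 + 0.002392)^52 − 1 = 1.132301 − 1 = 13.230%.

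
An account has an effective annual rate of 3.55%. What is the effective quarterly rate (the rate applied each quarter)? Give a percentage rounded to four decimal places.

0.8759%

The per-quarter rate i satisfies (1 + i)^4 = 1 + 0.0355.
i = 1.0355^(1/4) − 1 = 0.0087592 = 0.8759%.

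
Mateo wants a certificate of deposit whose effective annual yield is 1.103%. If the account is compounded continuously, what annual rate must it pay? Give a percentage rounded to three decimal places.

1.097%

Continuous: nominal r satisfies e^r − 1 = 0.01103.
r = ln(1 + 0.01103) = ln(1.01103) = 0.010970 = 1.097%.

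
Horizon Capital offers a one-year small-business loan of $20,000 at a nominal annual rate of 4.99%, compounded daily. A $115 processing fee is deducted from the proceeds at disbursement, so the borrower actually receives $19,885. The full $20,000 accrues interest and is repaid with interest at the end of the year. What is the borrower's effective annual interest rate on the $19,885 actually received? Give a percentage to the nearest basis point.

Amount owed after one year: 20,000 × (1 + 0.0499/365)^365 = 20,000 × 1.051162 = $21,023.25.
Effective rate on net proceeds: 21,023.25 / 19,885 − 1 = 0.057242 = 5.72%.

5.72%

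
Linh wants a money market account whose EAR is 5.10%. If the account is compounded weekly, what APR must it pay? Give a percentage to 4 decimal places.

4.9766%

(1 + r/52)^52 − 1 = 0.0510, so 1 + r/52 = 1.0510^(1/52).
r/52 = 0.000957, so r = 0.049766 = 4.9766%.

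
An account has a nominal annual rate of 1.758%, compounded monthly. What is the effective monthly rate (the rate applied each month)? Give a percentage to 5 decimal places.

0.14650%

With a nominal annual rate compounded monthly, the periodic rate is the nominal rate divided by 12.
i = 0.01758 / 12 = 0.0014650 = 0.14650%.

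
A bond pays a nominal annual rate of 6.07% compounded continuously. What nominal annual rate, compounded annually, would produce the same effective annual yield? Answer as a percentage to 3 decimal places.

6.258%

EAR under continuous compounding: e^0.0607 − 1 = 0.062580.
Compounded annually, the equivalent nominal rate is the EAR itself: 6.258%.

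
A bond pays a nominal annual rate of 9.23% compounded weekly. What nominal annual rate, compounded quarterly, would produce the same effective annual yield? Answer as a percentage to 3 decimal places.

EAR = (1 + 0.0923/52)^52 − 1 = 0.096604.
Solve (1 + r/4)^4 = 1.096604: r/4 = 1.096604^(1/4) − 1 = 0.023322, so r = 0.093289 = 9.329%.

9.329%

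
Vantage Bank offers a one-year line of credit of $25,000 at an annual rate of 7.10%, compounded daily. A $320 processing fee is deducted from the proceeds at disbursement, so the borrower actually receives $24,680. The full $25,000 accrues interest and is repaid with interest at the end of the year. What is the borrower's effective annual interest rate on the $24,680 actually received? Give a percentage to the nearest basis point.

Amount owed after one year: 25,000 × (1 + 0.0710/365)^365 = 25,000 × 1.073574 = $26,839.35.
Effective rate on net proceeds: 26,839.35 / 24,680 − 1 = 0.087494 = 8.75%.

8.75%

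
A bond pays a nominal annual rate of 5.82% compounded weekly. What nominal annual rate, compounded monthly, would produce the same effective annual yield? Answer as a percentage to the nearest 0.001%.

EAR = (1 + 0.0582/52)^52 − 1 = 0.059892.
Solve (1 + r/12)^12 = 1.059892: r/12 = 1.059892^(1/12) − 1 = 0.004859, so r = 0.058309 = 5.831%.

5.831%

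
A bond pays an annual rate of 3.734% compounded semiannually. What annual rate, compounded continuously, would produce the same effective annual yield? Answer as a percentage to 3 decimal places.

3.700%

EAR = (1 + 0.03734/2)^2 − 1 = 0.037689.
Equivalent continuous rate: r = ln(1 + 0.037689) = 0.036996 = 3.700%.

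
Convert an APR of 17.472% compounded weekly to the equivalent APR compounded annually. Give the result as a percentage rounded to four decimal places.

19.0564%

EAR = (1 + 0.17472/52)^52 − 1 = 0.190564.
Compounded annually, the equivalent nominal rate is the EAR itself: 19.0564%.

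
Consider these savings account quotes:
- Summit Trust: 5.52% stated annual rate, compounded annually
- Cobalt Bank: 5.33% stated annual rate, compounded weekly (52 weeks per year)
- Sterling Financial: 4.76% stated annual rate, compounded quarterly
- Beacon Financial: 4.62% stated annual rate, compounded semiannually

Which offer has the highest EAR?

Summit Trust

Summit Trust: compounded annually, EAR = 5.520%
Cobalt Bank: (1 + 0.0533/52)^52 − 1 = 5.472%
Sterling Financial: (1 + 0.0476/4)^4 − 1 = 4.846%
Beacon Financial: (1 + 0.0462/2)^2 − 1 = 4.673%
The highest effective annual rate is Summit Trust at 5.520%.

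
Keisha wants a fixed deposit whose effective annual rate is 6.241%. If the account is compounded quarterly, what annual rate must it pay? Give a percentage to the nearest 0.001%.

6.100%

(1 + r/4)^4 − 1 = 0.06241, so 1 + r/4 = 1.06241^(1/4).
r/4 = 0.015250, so r = 0.061000 = 6.100%.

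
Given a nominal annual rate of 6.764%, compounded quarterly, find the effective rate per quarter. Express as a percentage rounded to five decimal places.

1.69100%

With a nominal annual rate compounded quarterly, the periodic rate is the nominal rate divided by 4.
i = 0.06764 / 4 = 0.0169100 = 1.69100%.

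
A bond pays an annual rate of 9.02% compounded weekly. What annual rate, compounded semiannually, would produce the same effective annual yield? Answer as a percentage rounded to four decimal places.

EAR = (1 + 0.0902/52)^52 − 1 = 0.094308.
Solve (1 + r/2)^2 = 1.094308: r/2 = 1.094308^(1/2) − 1 = 0.046092, so r = 0.092183 = 9.2183%.

9.2183%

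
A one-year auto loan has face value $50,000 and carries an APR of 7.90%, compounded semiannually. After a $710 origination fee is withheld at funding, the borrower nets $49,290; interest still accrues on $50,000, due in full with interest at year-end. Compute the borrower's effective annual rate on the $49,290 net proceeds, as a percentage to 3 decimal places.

Amount owed after one year: 50,000 × (1 + 0.0790/2)^2 = 50,000 × 1.080560 = $54,028.01.
Effective rate on net proceeds: 54,028.01 / 49,290 − 1 = 0.096125 = 9.613%.

9.613%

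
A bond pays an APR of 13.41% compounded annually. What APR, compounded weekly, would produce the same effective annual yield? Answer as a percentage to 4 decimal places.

12.5992%

Compounded annually, EAR = nominal = 0.134100.
Solve (1 + r/52)^52 = 1.134100: r/52 = 1.134100^(1/52) − 1 = 0.002423, so r = 0.125992 = 12.5992%.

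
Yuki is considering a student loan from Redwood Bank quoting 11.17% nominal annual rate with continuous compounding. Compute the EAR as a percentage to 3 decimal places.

With continuous compounding, EAR = e^0.1117 − 1.
e^0.1117 = 1.118177, so EAR = 0.118177 = 11.818%.

11.818%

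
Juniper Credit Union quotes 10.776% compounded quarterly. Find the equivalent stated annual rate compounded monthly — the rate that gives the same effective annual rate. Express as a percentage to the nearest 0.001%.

EAR = (1 + 0.10776/4)^4 − 1 = 0.112193.
Solve (1 + r/12)^12 = 1.112193: r/12 = 1.112193^(1/12) − 1 = 0.008901, so r = 0.106807 = 10.681%.

10.681%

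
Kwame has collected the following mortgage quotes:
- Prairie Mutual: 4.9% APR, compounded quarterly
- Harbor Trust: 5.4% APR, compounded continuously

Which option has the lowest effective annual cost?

Prairie Mutual

Prairie Mutual: (1 + 0.049/4)^4 − 1 = 4.991%
Harbor Trust: e^0.054 − 1 = 5.548%
The lowest effective annual rate is Prairie Mutual at 4.991%.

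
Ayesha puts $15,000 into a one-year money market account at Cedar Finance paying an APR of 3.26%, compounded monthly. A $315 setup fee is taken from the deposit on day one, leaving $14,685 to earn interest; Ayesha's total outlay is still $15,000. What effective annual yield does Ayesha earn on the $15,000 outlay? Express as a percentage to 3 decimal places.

1.140%

Value after one year: 14,685 × (1 + 0.0326/12)^12 = 14,685 × 1.033092 = $15,170.95.
Effective yield on the $15,000 outlay: 15,170.95 / 15,000 − 1 = 0.011397 = 1.140%.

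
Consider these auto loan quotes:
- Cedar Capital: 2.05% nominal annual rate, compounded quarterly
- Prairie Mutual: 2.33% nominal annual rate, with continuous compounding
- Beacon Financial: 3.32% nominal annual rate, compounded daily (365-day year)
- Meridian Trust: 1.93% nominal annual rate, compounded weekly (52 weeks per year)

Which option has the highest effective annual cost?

Beacon Financial

Cedar Capital: (1 + 0.0205/4)^4 − 1 = 2.066%
Prairie Mutual: e^0.0233 − 1 = 2.357%
Beacon Financial: (1 + 0.0332/365)^365 − 1 = 3.376%
Meridian Trust: (1 + 0.0193/52)^52 − 1 = 1.948%
The highest effective annual rate is Beacon Financial at 3.376%.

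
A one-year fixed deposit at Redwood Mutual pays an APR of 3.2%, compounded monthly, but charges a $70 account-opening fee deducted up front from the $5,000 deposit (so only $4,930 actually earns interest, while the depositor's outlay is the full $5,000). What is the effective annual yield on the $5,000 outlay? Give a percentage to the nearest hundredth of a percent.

1.80%

Value after one year: 4,930 × (1 + 0.032/12)^12 = 4,930 × 1.032474 = $5,090.09.
Effective yield on the $5,000 outlay: 5,090.09 / 5,000 − 1 = 0.018019 = 1.80%.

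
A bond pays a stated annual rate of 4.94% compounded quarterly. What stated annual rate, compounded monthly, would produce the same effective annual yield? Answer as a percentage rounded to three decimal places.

4.920%

EAR = (1 + 0.0494/4)^4 − 1 = 0.050323.
Solve (1 + r/12)^12 = 1.050323: r/12 = 1.050323^(1/12) − 1 = 0.004100, so r = 0.049198 = 4.920%.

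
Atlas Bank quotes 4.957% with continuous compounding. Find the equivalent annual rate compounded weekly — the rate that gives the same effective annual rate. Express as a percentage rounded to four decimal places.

4.9594%

EAR under continuous compounding: e^0.04957 − 1 = 0.050819.
Solve (1 + r/52)^52 = 1.050819: r/52 = 1.050819^(1/52) − 1 = 0.000954, so r = 0.049594 = 4.9594%.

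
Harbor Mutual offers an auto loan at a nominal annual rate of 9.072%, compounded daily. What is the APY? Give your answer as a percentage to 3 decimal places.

EAR = (1 + 0.09072/365)^365 − 1.
= (1 + 0.000249)^365 − 1 = 1.094950 − 1 = 9.495%.

9.495%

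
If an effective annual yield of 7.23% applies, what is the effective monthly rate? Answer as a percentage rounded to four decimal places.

The per-month rate i satisfies (1 + i)^12 = 1 + 0.0723.
i = 1.0723^(1/12) − 1 = 0.0058341 = 0.5834%.

0.5834%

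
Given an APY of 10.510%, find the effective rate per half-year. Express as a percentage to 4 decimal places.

5.1237%

The per-half-year rate i satisfies (1 + i)^2 = 1 + 0.10510.
i = 1.10510^(1/2) − 1 = 0.0512374 = 5.1237%.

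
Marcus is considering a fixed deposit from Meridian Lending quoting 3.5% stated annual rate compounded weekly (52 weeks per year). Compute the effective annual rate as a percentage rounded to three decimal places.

3.561%

EAR = (1 + 0.035/52)^52 − 1.
= (1 + 0.000673)^52 − 1 = 1.035608 − 1 = 3.561%.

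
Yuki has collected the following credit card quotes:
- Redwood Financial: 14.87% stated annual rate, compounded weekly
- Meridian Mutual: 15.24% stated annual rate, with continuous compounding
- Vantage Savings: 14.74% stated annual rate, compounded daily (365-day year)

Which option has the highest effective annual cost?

Redwood Financial: (1 + 0.1487/52)^52 − 1 = 16.008%
Meridian Mutual: e^0.1524 − 1 = 16.463%
Vantage Savings: (1 + 0.1474/365)^365 − 1 = 15.878%
The highest effective annual rate is Meridian Mutual at 16.463%.

Meridian Mutual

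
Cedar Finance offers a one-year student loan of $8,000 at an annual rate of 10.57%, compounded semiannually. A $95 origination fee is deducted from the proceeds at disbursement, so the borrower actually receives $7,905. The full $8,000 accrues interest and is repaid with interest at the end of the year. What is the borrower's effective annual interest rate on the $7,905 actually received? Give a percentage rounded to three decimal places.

12.181%

Amount owed after one year: 8,000 × (1 + 0.1057/2)^2 = 8,000 × 1.108493 = $8,867.94.
Effective rate on net proceeds: 8,867.94 / 7,905 − 1 = 0.121815 = 12.181%.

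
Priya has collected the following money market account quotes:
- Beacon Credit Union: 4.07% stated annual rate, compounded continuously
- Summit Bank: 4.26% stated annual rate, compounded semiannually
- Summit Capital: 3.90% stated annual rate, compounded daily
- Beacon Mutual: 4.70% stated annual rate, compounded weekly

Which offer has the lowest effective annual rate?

Summit Capital

Beacon Credit Union: e^0.0407 − 1 = 4.154%
Summit Bank: (1 + 0.0426/2)^2 − 1 = 4.305%
Summit Capital: (1 + 0.0390/365)^365 − 1 = 3.977%
Beacon Mutual: (1 + 0.0470/52)^52 − 1 = 4.810%
The lowest effective annual rate is Summit Capital at 3.977%.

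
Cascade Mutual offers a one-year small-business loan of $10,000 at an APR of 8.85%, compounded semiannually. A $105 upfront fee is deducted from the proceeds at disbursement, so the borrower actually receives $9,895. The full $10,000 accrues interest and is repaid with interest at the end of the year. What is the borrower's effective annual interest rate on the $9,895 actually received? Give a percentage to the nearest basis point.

Amount owed after one year: 10,000 × (1 + 0.0885/2)^2 = 10,000 × 1.090458 = $10,904.58.
Effective rate on net proceeds: 10,904.58 / 9,895 − 1 = 0.102029 = 10.20%.

10.20%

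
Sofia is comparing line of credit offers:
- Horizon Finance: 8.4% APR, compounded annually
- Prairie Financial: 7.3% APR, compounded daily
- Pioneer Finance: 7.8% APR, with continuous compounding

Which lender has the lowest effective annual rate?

Prairie Financial

Horizon Finance: compounded annually, EAR = 8.400%
Prairie Financial: (1 + 0.073/365)^365 − 1 = 7.572%
Pioneer Finance: e^0.078 − 1 = 8.112%
The lowest effective annual rate is Prairie Financial at 7.572%.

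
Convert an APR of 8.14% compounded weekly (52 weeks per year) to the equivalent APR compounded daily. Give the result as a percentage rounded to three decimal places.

EAR = (1 + 0.0814/52)^52 − 1 = 0.084736.
Solve (1 + r/365)^365 = 1.084736: r/365 = 1.084736^(1/365) − 1 = 0.000223, so r = 0.081345 = 8.135%.

8.135%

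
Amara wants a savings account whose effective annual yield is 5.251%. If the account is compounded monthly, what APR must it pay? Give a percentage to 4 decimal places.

(1 + r/12)^12 − 1 = 0.05251, so 1 + r/12 = 1.05251^(1/12).
r/12 = 0.004274, so r = 0.051287 = 5.1287%.

5.1287%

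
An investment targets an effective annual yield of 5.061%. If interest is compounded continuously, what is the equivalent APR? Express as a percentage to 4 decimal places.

4.9371%

Continuous: nominal r satisfies e^r − 1 = 0.05061.
r = ln(1 + 0.05061) = ln(1.05061) = 0.049371 = 4.9371%.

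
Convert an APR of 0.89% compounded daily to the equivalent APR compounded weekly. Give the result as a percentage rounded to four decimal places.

0.8901%

EAR = (1 + 0.0089/365)^365 − 1 = 0.008940.
Solve (1 + r/52)^52 = 1.008940: r/52 = 1.008940^(1/52) − 1 = 0.000171, so r = 0.008901 = 0.8901%.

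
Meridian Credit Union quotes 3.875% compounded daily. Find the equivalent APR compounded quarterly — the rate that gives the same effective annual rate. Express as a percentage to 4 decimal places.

EAR = (1 + 0.03875/365)^365 − 1 = 0.039508.
Solve (1 + r/4)^4 = 1.039508: r/4 = 1.039508^(1/4) − 1 = 0.009734, so r = 0.038936 = 3.8936%.

3.8936%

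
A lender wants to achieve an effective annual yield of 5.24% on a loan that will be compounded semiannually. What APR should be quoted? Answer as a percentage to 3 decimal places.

5.173%

(1 + r/2)^2 − 1 = 0.0524, so 1 + r/2 = 1.0524^(1/2).
r/2 = 0.025865, so r = 0.051731 = 5.173%.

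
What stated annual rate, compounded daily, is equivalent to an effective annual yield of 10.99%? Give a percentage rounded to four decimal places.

(1 + r/365)^365 − 1 = 0.1099, so 1 + r/365 = 1.1099^(1/365).
r/365 = 0.000286, so r = 0.104285 = 10.4285%.

10.4285%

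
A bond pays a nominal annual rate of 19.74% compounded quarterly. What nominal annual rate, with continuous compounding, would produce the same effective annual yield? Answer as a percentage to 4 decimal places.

19.2684%

EAR = (1 + 0.1974/4)^4 − 1 = 0.212499.
Equivalent continuous rate: r = ln(1 + 0.212499) = 0.192684 = 19.2684%.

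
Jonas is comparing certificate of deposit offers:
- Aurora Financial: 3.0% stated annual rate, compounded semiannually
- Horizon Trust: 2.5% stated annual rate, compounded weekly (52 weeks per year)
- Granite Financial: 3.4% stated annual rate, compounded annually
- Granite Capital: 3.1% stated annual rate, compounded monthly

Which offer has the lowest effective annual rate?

Aurora Financial: (1 + 0.030/2)^2 − 1 = 3.022%
Horizon Trust: (1 + 0.025/52)^52 − 1 = 2.531%
Granite Financial: compounded annually, EAR = 3.400%
Granite Capital: (1 + 0.031/12)^12 − 1 = 3.144%
The lowest effective annual rate is Horizon Trust at 2.531%.

Horizon Trust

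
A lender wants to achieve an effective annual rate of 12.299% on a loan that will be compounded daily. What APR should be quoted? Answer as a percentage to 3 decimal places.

(1 + r/365)^365 − 1 = 0.12299, so 1 + r/365 = 1.12299^(1/365).
r/365 = 0.000318, so r = 0.116013 = 11.601%.

11.601%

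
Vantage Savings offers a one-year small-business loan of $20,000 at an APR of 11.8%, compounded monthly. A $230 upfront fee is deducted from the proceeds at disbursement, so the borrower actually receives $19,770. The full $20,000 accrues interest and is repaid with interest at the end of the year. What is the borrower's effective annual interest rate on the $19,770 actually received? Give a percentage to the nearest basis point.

Amount owed after one year: 20,000 × (1 + 0.118/12)^12 = 20,000 × 1.124596 = $22,491.91.
Effective rate on net proceeds: 22,491.91 / 19,770 − 1 = 0.137679 = 13.77%.

13.77%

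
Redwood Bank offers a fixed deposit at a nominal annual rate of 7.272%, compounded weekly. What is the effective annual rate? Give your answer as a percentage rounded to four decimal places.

7.5375%

EAR = (1 + 0.07272/52)^52 − 1.
= (1 + 0.001398)^52 − 1 = 1.075375 − 1 = 7.5375%.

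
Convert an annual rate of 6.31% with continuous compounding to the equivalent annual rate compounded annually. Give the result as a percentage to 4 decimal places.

EAR under continuous compounding: e^0.0631 − 1 = 0.065133.
Compounded annually, the equivalent nominal rate is the EAR itself: 6.5133%.

6.5133%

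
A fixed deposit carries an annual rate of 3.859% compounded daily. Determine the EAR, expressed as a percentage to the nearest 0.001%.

3.934%

EAR = (1 + 0.03859/365)^365 − 1.
= 1.039342 − 1 = 3.934%.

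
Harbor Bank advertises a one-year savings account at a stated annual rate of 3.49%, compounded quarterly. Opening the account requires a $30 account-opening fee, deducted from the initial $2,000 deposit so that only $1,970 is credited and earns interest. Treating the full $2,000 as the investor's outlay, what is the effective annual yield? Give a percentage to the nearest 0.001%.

Value after one year: 1,970 × (1 + 0.0349/4)^4 = 1,970 × 1.035359 = $2,039.66.
Effective yield on the $2,000 outlay: 2,039.66 / 2,000 − 1 = 0.019829 = 1.983%.

1.983%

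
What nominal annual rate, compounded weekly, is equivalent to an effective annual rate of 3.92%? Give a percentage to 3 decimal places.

(1 + r/52)^52 − 1 = 0.0392, so 1 + r/52 = 1.0392^(1/52).
r/52 = 0.000740, so r = 0.038465 = 3.847%.

3.847%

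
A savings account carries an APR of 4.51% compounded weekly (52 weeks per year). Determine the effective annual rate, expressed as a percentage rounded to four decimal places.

EAR = (1 + 0.0451/52)^52 − 1.
= (1 + 0.000867)^52 − 1 = 1.046112 − 1 = 4.6112%.

4.6112%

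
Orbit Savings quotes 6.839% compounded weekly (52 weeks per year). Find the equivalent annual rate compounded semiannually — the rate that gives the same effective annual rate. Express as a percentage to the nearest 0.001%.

EAR = (1 + 0.06839/52)^52 − 1 = 0.070735.
Solve (1 + r/2)^2 = 1.070735: r/2 = 1.070735^(1/2) − 1 = 0.034763, so r = 0.069526 = 6.953%.

6.953%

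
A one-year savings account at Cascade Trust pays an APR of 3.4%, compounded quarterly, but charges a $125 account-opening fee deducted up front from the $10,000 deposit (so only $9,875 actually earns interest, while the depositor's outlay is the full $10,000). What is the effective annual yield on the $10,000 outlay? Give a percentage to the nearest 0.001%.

2.151%

Value after one year: 9,875 × (1 + 0.034/4)^4 = 9,875 × 1.034436 = $10,215.06.
Effective yield on the $10,000 outlay: 10,215.06 / 10,000 − 1 = 0.021506 = 2.151%.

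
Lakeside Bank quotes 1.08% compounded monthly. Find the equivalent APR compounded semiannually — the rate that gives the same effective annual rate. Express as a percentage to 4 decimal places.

EAR = (1 + 0.0108/12)^12 − 1 = 0.010854.
Solve (1 + r/2)^2 = 1.010854: r/2 = 1.010854^(1/2) − 1 = 0.005412, so r = 0.010824 = 1.0824%.

1.0824%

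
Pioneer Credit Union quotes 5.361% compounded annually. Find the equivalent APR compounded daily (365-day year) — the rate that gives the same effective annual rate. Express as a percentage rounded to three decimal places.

5.223%

Compounded annually, EAR = nominal = 0.053610.
Solve (1 + r/365)^365 = 1.053610: r/365 = 1.053610^(1/365) − 1 = 0.000143, so r = 0.052226 = 5.223%.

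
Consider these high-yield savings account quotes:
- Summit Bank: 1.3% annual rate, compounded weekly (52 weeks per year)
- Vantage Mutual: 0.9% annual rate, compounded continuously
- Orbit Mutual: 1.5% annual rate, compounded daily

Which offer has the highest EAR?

Summit Bank: (1 + 0.013/52)^52 − 1 = 1.308%
Vantage Mutual: e^0.009 − 1 = 0.904%
Orbit Mutual: (1 + 0.015/365)^365 − 1 = 1.511%
The highest effective annual rate is Orbit Mutual at 1.511%.

Orbit Mutual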